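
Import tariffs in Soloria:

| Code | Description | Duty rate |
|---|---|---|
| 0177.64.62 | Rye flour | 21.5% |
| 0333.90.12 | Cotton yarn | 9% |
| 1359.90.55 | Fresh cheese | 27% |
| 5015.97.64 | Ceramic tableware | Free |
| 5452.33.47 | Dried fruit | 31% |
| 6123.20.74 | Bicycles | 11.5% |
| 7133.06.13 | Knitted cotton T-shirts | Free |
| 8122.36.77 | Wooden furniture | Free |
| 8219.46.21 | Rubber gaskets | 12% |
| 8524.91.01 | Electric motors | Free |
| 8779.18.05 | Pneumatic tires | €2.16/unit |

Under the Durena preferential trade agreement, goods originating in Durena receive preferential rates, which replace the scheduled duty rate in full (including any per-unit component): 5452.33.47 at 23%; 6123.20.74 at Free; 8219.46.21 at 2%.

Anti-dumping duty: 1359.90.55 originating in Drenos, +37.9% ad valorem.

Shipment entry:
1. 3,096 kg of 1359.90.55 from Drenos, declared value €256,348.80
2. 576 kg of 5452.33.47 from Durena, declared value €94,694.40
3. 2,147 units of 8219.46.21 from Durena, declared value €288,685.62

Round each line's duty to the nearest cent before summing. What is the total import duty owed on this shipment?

Line 1 (1359.90.55, Drenos, 3,096 kg, €256,348.80):
Base rate for 1359.90.55 is 27%.
Additional duty on 1359.90.55 from Drenos: +37.9%. Applied ad valorem rate: 27% + 37.9% = 64.9%.
Duty = €256,348.80 × 64.9% = €166,370.37.
Line 2 (5452.33.47, Durena, 576 kg, €94,694.40):
Base rate for 5452.33.47 is 31%.
Origin Durena qualifies under the Soloria–Durena agreement and 5452.33.47 is covered: preferential rate 23% applies instead.
Duty = €94,694.40 × 23% = €21,779.71.
Line 3 (8219.46.21, Durena, 2,147 units, €288,685.62):
Base rate for 8219.46.21 is 12%.
Origin Durena qualifies under the Soloria–Durena agreement and 8219.46.21 is covered: preferential rate 2% applies instead.
Duty = €288,685.62 × 2% = €5,773.71.
Total = €166,370.37 + €21,779.71 + €5,773.71 = €193,923.79.

€193,923.79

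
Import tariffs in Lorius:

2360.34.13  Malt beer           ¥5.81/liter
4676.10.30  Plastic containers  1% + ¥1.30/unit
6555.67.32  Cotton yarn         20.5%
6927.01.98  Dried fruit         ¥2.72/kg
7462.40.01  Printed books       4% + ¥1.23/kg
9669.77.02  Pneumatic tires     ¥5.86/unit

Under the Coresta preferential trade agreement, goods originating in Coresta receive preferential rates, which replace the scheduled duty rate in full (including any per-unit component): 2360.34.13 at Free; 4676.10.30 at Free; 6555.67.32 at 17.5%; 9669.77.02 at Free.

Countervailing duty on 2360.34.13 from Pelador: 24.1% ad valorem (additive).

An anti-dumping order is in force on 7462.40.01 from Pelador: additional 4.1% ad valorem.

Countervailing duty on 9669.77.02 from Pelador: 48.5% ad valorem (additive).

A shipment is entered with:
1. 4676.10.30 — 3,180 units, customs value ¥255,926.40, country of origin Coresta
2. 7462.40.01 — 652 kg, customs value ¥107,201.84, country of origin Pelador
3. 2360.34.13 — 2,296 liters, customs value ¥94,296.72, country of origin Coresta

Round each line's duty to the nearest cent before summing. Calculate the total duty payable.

¥9,485.31

Line 1 (4676.10.30, Coresta, 3,180 units, ¥255,926.40):
Base rate for 4676.10.30 is 1% + ¥1.30/unit.
Origin Coresta qualifies under the Lorius–Coresta agreement and 4676.10.30 is covered: preferential rate Free applies instead.
Duty = ¥255,926.40 × 0% = ¥0.00.
Line 2 (7462.40.01, Pelador, 652 kg, ¥107,201.84):
Base rate for 7462.40.01 is 4% + ¥1.23/kg.
Additional duty on 7462.40.01 from Pelador: +4.1%. Applied ad valorem rate: 4% + 4.1% = 8.1%.
Duty = ¥107,201.84 × 8.1% + 652 × ¥1.23 = ¥9,485.31.
Line 3 (2360.34.13, Coresta, 2,296 liters, ¥94,296.72):
Base rate for 2360.34.13 is ¥5.81/liter.
Origin Coresta qualifies under the Lorius–Coresta agreement and 2360.34.13 is covered: preferential rate Free applies instead.
The additional-duty order on 2360.34.13 targets Pelador, not Coresta; it does not apply.
Duty = ¥94,296.72 × 0% = ¥0.00.
Total = ¥0.00 + ¥9,485.31 + ¥0.00 = ¥9,485.31.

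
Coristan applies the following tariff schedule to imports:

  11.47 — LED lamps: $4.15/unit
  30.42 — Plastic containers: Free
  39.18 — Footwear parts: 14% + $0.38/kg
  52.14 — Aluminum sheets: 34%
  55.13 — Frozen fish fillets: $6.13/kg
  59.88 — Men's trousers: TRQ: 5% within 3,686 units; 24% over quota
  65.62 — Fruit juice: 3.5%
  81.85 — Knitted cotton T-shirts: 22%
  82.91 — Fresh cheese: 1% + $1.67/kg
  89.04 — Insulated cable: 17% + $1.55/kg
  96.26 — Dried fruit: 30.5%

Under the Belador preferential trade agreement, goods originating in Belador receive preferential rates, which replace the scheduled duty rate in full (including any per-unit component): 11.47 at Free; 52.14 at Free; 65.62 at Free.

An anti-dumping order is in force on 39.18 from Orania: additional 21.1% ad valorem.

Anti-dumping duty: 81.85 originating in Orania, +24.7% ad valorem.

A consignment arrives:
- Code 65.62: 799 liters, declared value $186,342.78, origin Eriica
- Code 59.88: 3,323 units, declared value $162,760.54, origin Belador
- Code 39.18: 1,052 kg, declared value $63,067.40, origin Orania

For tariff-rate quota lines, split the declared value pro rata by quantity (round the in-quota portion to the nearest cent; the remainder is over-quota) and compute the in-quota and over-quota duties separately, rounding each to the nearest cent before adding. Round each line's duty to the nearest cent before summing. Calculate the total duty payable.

$37,196.45

Line 1 (65.62, Eriica, 799 liters, $186,342.78):
Base rate for 65.62 is 3.5%.
65.62 has an FTA preferential rate, but origin Eriica is not Belador; base rate stands.
Duty = $186,342.78 × 3.5% = $6,522.00.
Line 2 (59.88, Belador, 3,323 units, $162,760.54):
Code 59.88 is under a tariff-rate quota (threshold 3,686 units). Quantity 3,323 units is within the quota, so the in-quota rate 5% applies to the full value.
Duty = $162,760.54 × 5% = $8,138.03.
Line 3 (39.18, Orania, 1,052 kg, $63,067.40):
Base rate for 39.18 is 14% + $0.38/kg.
Additional duty on 39.18 from Orania: +21.1%. Applied ad valorem rate: 14% + 21.1% = 35.1%.
Duty = $63,067.40 × 35.1% + 1,052 × $0.38 = $22,536.42.
Total = $6,522.00 + $8,138.03 + $22,536.42 = $37,196.45.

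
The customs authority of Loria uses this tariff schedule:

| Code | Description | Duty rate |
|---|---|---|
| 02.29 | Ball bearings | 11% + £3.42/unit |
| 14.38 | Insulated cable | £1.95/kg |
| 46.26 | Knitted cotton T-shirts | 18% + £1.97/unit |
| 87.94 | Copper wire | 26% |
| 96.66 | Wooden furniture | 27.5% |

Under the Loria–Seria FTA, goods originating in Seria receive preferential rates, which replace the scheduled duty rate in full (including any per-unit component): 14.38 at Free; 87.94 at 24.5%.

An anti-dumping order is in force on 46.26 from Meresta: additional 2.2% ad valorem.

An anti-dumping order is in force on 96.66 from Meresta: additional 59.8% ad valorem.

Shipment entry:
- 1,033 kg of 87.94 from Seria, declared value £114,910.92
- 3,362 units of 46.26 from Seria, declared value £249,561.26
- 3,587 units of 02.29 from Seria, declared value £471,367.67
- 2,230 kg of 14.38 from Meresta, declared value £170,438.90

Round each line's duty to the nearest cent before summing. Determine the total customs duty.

£148,163.83

Line 1 (87.94, Seria, 1,033 kg, £114,910.92):
Base rate for 87.94 is 26%.
Origin Seria qualifies under the Loria–Seria agreement and 87.94 is covered: preferential rate 24.5% applies instead.
Duty = £114,910.92 × 24.5% = £28,153.18.
Line 2 (46.26, Seria, 3,362 units, £249,561.26):
Base rate for 46.26 is 18% + £1.97/unit.
Origin Seria is the FTA partner but 46.26 is not on the preference list; base rate stands.
The additional-duty order on 46.26 targets Meresta, not Seria; it does not apply.
Duty = £249,561.26 × 18% + 3,362 × £1.97 = £51,544.17.
Line 3 (02.29, Seria, 3,587 units, £471,367.67):
Base rate for 02.29 is 11% + £3.42/unit.
Origin Seria is the FTA partner but 02.29 is not on the preference list; base rate stands.
Duty = £471,367.67 × 11% + 3,587 × £3.42 = £64,117.98.
Line 4 (14.38, Meresta, 2,230 kg, £170,438.90):
Base rate for 14.38 is £1.95/kg.
14.38 has an FTA preferential rate, but origin Meresta is not Seria; base rate stands.
Duty = 2,230 × £1.95 = £4,348.50.
Total = £28,153.18 + £51,544.17 + £64,117.98 + £4,348.50 = £148,163.83.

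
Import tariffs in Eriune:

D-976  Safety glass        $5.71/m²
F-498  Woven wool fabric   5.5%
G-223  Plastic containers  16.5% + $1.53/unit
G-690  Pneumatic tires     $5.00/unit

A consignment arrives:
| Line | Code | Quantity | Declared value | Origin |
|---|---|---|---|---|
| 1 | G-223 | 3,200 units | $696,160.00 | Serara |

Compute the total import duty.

Line 1 (G-223, Serara, 3,200 units, $696,160.00):
Base rate for G-223 is 16.5% + $1.53/unit.
Duty = $696,160.00 × 16.5% + 3,200 × $1.53 = $119,762.40.

$119,762.40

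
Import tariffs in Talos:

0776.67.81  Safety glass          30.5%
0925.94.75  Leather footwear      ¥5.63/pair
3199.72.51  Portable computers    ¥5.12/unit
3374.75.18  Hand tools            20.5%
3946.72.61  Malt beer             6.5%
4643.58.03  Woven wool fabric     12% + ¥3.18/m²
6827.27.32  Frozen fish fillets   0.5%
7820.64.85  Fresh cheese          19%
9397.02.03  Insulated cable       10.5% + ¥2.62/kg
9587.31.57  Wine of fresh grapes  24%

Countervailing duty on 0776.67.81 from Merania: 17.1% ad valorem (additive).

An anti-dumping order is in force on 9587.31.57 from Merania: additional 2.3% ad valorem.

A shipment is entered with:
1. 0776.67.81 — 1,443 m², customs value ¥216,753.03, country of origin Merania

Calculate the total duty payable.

¥103,174.44

Line 1 (0776.67.81, Merania, 1,443 m², ¥216,753.03):
Base rate for 0776.67.81 is 30.5%.
Additional duty on 0776.67.81 from Merania: +17.1%. Applied ad valorem rate: 30.5% + 17.1% = 47.6%.
Duty = ¥216,753.03 × 47.6% = ¥103,174.44.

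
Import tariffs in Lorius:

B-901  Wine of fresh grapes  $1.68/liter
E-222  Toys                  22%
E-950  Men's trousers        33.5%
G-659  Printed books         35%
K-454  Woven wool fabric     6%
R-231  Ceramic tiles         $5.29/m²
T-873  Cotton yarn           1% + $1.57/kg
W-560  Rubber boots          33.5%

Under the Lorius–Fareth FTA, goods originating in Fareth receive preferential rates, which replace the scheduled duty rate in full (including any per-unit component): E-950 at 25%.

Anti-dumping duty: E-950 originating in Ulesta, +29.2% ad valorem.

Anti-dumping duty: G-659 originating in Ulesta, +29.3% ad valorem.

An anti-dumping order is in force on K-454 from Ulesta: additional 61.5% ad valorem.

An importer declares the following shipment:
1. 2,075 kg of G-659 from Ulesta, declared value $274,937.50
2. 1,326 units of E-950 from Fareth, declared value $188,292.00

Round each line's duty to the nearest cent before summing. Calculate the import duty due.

$223,857.81

Line 1 (G-659, Ulesta, 2,075 kg, $274,937.50):
Base rate for G-659 is 35%.
Additional duty on G-659 from Ulesta: +29.3%. Applied ad valorem rate: 35% + 29.3% = 64.3%.
Duty = $274,937.50 × 64.3% = $176,784.81.
Line 2 (E-950, Fareth, 1,326 units, $188,292.00):
Base rate for E-950 is 33.5%.
Origin Fareth qualifies under the Lorius–Fareth agreement and E-950 is covered: preferential rate 25% applies instead.
The additional-duty order on E-950 targets Ulesta, not Fareth; it does not apply.
Duty = $188,292.00 × 25% = $47,073.00.
Total = $176,784.81 + $47,073.00 = $223,857.81.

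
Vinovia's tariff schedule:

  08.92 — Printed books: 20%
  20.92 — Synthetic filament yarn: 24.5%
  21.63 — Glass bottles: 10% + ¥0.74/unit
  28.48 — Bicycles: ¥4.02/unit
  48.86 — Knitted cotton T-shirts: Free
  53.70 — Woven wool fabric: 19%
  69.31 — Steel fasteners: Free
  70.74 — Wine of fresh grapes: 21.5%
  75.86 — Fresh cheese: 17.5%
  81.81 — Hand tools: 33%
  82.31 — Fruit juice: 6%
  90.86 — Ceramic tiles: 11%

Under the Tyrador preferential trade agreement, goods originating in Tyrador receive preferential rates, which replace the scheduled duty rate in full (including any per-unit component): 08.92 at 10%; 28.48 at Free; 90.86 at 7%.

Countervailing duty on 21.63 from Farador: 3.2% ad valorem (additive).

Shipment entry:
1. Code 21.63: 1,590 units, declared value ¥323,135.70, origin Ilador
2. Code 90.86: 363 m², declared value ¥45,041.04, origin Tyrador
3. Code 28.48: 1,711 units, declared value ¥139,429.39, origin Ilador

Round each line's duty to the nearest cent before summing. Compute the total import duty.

¥43,521.26

Line 1 (21.63, Ilador, 1,590 units, ¥323,135.70):
Base rate for 21.63 is 10% + ¥0.74/unit.
The additional-duty order on 21.63 targets Farador, not Ilador; it does not apply.
Duty = ¥323,135.70 × 10% + 1,590 × ¥0.74 = ¥33,490.17.
Line 2 (90.86, Tyrador, 363 m², ¥45,041.04):
Base rate for 90.86 is 11%.
Origin Tyrador qualifies under the Vinovia–Tyrador agreement and 90.86 is covered: preferential rate 7% applies instead.
Duty = ¥45,041.04 × 7% = ¥3,152.87.
Line 3 (28.48, Ilador, 1,711 units, ¥139,429.39):
Base rate for 28.48 is ¥4.02/unit.
28.48 has an FTA preferential rate, but origin Ilador is not Tyrador; base rate stands.
Duty = 1,711 × ¥4.02 = ¥6,878.22.
Total = ¥33,490.17 + ¥3,152.87 + ¥6,878.22 = ¥43,521.26.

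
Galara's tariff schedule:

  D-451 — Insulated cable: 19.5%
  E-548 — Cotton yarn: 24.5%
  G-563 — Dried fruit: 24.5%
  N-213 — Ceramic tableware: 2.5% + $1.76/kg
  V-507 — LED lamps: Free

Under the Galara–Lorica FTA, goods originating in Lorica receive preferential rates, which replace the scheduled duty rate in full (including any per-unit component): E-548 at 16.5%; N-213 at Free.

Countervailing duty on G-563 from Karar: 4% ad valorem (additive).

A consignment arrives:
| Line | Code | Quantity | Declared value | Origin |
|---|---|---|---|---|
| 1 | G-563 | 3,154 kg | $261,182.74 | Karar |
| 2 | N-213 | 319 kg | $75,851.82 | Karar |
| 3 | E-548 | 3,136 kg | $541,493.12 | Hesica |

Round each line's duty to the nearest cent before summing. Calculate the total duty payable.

$209,560.63

Line 1 (G-563, Karar, 3,154 kg, $261,182.74):
Base rate for G-563 is 24.5%.
Additional duty on G-563 from Karar: +4%. Applied ad valorem rate: 24.5% + 4% = 28.5%.
Duty = $261,182.74 × 28.5% = $74,437.08.
Line 2 (N-213, Karar, 319 kg, $75,851.82):
Base rate for N-213 is 2.5% + $1.76/kg.
N-213 has an FTA preferential rate, but origin Karar is not Lorica; base rate stands.
Duty = $75,851.82 × 2.5% + 319 × $1.76 = $2,457.74.
Line 3 (E-548, Hesica, 3,136 kg, $541,493.12):
Base rate for E-548 is 24.5%.
E-548 has an FTA preferential rate, but origin Hesica is not Lorica; base rate stands.
Duty = $541,493.12 × 24.5% = $132,665.81.
Total = $74,437.08 + $2,457.74 + $132,665.81 = $209,560.63.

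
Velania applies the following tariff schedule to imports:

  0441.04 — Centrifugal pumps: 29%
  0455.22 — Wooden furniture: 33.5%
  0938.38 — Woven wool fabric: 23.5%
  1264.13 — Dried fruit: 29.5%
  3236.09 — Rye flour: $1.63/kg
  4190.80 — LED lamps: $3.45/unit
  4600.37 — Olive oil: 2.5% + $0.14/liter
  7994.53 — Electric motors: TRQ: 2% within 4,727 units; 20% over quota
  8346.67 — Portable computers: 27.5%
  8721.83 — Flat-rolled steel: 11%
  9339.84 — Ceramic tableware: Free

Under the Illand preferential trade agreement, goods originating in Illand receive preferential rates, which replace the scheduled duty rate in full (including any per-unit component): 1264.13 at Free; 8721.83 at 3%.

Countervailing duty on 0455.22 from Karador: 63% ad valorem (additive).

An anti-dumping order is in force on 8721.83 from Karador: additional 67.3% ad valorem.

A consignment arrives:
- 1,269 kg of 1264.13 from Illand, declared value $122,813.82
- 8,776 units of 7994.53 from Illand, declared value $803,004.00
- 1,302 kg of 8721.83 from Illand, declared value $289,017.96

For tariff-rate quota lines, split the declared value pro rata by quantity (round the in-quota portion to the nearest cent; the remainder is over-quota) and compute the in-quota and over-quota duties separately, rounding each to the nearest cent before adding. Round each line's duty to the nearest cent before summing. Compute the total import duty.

Line 1 (1264.13, Illand, 1,269 kg, $122,813.82):
Base rate for 1264.13 is 29.5%.
Origin Illand qualifies under the Velania–Illand agreement and 1264.13 is covered: preferential rate Free applies instead.
Duty = $122,813.82 × 0% = $0.00.
Line 2 (7994.53, Illand, 8,776 units, $803,004.00):
Code 7994.53 is under a tariff-rate quota (threshold 4,727 units). In-quota: 4,727 units at 2%; over-quota: 4,049 units at 20%.
Pro-rata value split: in-quota = $803,004.00 × 4,727/8,776 = $432,520.50; over-quota = $803,004.00 − $432,520.50 = $370,483.50.
In-quota duty = $432,520.50 × 2% = $8,650.41. Over-quota duty = $370,483.50 × 20% = $74,096.70.
Line duty = $8,650.41 + $74,096.70 = $82,747.11.
Line 3 (8721.83, Illand, 1,302 kg, $289,017.96):
Base rate for 8721.83 is 11%.
Origin Illand qualifies under the Velania–Illand agreement and 8721.83 is covered: preferential rate 3% applies instead.
The additional-duty order on 8721.83 targets Karador, not Illand; it does not apply.
Duty = $289,017.96 × 3% = $8,670.54.
Total = $0.00 + $82,747.11 + $8,670.54 = $91,417.65.

$91,417.65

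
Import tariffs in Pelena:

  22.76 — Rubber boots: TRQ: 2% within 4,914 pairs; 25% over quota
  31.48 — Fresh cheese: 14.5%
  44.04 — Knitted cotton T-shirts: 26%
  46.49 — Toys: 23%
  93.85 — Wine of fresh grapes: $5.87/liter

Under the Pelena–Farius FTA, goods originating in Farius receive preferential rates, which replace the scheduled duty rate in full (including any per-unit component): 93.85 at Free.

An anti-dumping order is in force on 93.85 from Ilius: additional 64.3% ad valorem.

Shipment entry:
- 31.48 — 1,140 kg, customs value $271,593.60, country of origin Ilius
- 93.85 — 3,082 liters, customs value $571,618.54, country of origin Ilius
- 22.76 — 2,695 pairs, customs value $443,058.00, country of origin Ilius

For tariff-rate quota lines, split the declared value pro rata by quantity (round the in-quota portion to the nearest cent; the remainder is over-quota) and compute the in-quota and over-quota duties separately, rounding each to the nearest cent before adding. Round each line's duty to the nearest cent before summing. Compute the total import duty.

$433,884.29

Line 1 (31.48, Ilius, 1,140 kg, $271,593.60):
Base rate for 31.48 is 14.5%.
Duty = $271,593.60 × 14.5% = $39,381.07.
Line 2 (93.85, Ilius, 3,082 liters, $571,618.54):
Base rate for 93.85 is $5.87/liter.
93.85 has an FTA preferential rate, but origin Ilius is not Farius; base rate stands.
Additional duty on 93.85 from Ilius: +64.3% ad valorem. Applied ad valorem rate = 64.3%.
Duty = $571,618.54 × 64.3% + 3,082 × $5.87 = $385,642.06.
Line 3 (22.76, Ilius, 2,695 pairs, $443,058.00):
Code 22.76 is under a tariff-rate quota (threshold 4,914 pairs). Quantity 2,695 pairs is within the quota, so the in-quota rate 2% applies to the full value.
Duty = $443,058.00 × 2% = $8,861.16.
Total = $39,381.07 + $385,642.06 + $8,861.16 = $433,884.29.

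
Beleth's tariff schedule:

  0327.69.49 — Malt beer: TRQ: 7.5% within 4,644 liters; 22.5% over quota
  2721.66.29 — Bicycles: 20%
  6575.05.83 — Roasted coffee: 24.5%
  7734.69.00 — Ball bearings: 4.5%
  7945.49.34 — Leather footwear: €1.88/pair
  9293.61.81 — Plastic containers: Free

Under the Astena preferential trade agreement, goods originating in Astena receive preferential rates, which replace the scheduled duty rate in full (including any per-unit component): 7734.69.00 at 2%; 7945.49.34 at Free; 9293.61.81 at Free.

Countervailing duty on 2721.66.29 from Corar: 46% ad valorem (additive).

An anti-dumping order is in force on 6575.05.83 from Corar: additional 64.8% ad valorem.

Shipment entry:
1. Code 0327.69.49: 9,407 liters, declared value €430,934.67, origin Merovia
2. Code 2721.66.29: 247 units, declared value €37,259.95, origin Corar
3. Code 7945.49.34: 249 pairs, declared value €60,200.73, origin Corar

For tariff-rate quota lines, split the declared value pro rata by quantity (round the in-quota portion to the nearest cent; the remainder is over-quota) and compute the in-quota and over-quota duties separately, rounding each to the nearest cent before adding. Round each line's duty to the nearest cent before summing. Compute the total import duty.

Line 1 (0327.69.49, Merovia, 9,407 liters, €430,934.67):
Code 0327.69.49 is under a tariff-rate quota (threshold 4,644 liters). In-quota: 4,644 liters at 7.5%; over-quota: 4,763 liters at 22.5%.
Pro-rata value split: in-quota = €430,934.67 × 4,644/9,407 = €212,741.64; over-quota = €430,934.67 − €212,741.64 = €218,193.03.
In-quota duty = €212,741.64 × 7.5% = €15,955.62. Over-quota duty = €218,193.03 × 22.5% = €49,093.43.
Line duty = €15,955.62 + €49,093.43 = €65,049.05.
Line 2 (2721.66.29, Corar, 247 units, €37,259.95):
Base rate for 2721.66.29 is 20%.
Additional duty on 2721.66.29 from Corar: +46%. Applied ad valorem rate: 20% + 46% = 66%.
Duty = €37,259.95 × 66% = €24,591.57.
Line 3 (7945.49.34, Corar, 249 pairs, €60,200.73):
Base rate for 7945.49.34 is €1.88/pair.
7945.49.34 has an FTA preferential rate, but origin Corar is not Astena; base rate stands.
Duty = 249 × €1.88 = €468.12.
Total = €65,049.05 + €24,591.57 + €468.12 = €90,108.74.

€90,108.74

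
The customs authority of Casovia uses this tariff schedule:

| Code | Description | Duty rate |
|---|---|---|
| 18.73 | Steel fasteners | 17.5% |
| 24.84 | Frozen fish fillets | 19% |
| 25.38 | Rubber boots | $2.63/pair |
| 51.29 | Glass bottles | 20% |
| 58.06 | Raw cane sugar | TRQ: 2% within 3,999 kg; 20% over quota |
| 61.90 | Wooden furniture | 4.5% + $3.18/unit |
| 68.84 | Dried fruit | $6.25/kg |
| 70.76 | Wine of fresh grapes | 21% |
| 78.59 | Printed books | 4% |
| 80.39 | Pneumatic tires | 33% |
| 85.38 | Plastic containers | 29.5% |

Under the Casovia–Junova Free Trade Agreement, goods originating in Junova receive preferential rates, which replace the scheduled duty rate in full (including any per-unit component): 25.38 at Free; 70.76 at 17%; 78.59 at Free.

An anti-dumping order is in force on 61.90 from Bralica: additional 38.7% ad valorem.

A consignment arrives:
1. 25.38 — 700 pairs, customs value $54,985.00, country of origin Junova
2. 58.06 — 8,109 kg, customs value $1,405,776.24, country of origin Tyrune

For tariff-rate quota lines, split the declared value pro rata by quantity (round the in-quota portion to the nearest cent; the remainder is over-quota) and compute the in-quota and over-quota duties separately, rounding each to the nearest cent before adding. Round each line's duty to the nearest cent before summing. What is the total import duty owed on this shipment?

$156,367.25

Line 1 (25.38, Junova, 700 pairs, $54,985.00):
Base rate for 25.38 is $2.63/pair.
Origin Junova qualifies under the Casovia–Junova agreement and 25.38 is covered: preferential rate Free applies instead.
Duty = $54,985.00 × 0% = $0.00.
Line 2 (58.06, Tyrune, 8,109 kg, $1,405,776.24):
Code 58.06 is under a tariff-rate quota (threshold 3,999 kg). In-quota: 3,999 kg at 2%; over-quota: 4,110 kg at 20%.
Pro-rata value split: in-quota = $1,405,776.24 × 3,999/8,109 = $693,266.64; over-quota = $1,405,776.24 − $693,266.64 = $712,509.60.
In-quota duty = $693,266.64 × 2% = $13,865.33. Over-quota duty = $712,509.60 × 20% = $142,501.92.
Line duty = $13,865.33 + $142,501.92 = $156,367.25.
Total = $0.00 + $156,367.25 = $156,367.25.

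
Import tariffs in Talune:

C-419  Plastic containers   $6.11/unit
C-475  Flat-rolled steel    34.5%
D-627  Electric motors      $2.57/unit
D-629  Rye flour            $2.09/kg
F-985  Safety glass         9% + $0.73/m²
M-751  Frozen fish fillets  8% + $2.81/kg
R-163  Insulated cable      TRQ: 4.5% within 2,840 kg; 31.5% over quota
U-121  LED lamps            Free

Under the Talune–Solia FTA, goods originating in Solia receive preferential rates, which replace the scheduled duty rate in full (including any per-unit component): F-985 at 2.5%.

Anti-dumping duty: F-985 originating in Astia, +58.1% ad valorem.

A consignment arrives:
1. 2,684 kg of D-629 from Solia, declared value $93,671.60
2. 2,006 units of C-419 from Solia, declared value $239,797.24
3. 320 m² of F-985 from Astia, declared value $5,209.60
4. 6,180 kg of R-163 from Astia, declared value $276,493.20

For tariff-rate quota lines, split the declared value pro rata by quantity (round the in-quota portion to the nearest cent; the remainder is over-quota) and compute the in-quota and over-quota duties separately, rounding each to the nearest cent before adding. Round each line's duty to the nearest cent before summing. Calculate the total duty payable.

$74,384.18

Line 1 (D-629, Solia, 2,684 kg, $93,671.60):
Base rate for D-629 is $2.09/kg.
Origin Solia is the FTA partner but D-629 is not on the preference list; base rate stands.
Duty = 2,684 × $2.09 = $5,609.56.
Line 2 (C-419, Solia, 2,006 units, $239,797.24):
Base rate for C-419 is $6.11/unit.
Origin Solia is the FTA partner but C-419 is not on the preference list; base rate stands.
Duty = 2,006 × $6.11 = $12,256.66.
Line 3 (F-985, Astia, 320 m², $5,209.60):
Base rate for F-985 is 9% + $0.73/m².
F-985 has an FTA preferential rate, but origin Astia is not Solia; base rate stands.
Additional duty on F-985 from Astia: +58.1%. Applied ad valorem rate: 9% + 58.1% = 67.1%.
Duty = $5,209.60 × 67.1% + 320 × $0.73 = $3,729.24.
Line 4 (R-163, Astia, 6,180 kg, $276,493.20):
Code R-163 is under a tariff-rate quota (threshold 2,840 kg). In-quota: 2,840 kg at 4.5%; over-quota: 3,340 kg at 31.5%.
Pro-rata value split: in-quota = $276,493.20 × 2,840/6,180 = $127,061.60; over-quota = $276,493.20 − $127,061.60 = $149,431.60.
In-quota duty = $127,061.60 × 4.5% = $5,717.77. Over-quota duty = $149,431.60 × 31.5% = $47,070.95.
Line duty = $5,717.77 + $47,070.95 = $52,788.72.
Total = $5,609.56 + $12,256.66 + $3,729.24 + $52,788.72 = $74,384.18.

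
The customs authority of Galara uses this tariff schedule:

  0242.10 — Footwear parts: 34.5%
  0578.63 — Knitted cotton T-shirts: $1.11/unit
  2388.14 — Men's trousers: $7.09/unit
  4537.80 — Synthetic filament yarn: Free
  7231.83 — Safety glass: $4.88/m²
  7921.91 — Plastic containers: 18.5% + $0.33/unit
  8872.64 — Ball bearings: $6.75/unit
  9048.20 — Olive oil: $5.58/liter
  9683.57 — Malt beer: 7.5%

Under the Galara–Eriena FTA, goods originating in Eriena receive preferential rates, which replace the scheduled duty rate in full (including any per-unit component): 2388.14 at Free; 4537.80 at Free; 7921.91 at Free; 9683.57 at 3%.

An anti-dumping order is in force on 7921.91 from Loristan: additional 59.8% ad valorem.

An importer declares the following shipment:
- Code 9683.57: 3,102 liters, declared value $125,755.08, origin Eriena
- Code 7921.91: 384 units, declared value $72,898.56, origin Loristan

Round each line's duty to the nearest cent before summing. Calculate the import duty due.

$60,978.94

Line 1 (9683.57, Eriena, 3,102 liters, $125,755.08):
Base rate for 9683.57 is 7.5%.
Origin Eriena qualifies under the Galara–Eriena agreement and 9683.57 is covered: preferential rate 3% applies instead.
Duty = $125,755.08 × 3% = $3,772.65.
Line 2 (7921.91, Loristan, 384 units, $72,898.56):
Base rate for 7921.91 is 18.5% + $0.33/unit.
7921.91 has an FTA preferential rate, but origin Loristan is not Eriena; base rate stands.
Additional duty on 7921.91 from Loristan: +59.8%. Applied ad valorem rate: 18.5% + 59.8% = 78.3%.
Duty = $72,898.56 × 78.3% + 384 × $0.33 = $57,206.29.
Total = $3,772.65 + $57,206.29 = $60,978.94.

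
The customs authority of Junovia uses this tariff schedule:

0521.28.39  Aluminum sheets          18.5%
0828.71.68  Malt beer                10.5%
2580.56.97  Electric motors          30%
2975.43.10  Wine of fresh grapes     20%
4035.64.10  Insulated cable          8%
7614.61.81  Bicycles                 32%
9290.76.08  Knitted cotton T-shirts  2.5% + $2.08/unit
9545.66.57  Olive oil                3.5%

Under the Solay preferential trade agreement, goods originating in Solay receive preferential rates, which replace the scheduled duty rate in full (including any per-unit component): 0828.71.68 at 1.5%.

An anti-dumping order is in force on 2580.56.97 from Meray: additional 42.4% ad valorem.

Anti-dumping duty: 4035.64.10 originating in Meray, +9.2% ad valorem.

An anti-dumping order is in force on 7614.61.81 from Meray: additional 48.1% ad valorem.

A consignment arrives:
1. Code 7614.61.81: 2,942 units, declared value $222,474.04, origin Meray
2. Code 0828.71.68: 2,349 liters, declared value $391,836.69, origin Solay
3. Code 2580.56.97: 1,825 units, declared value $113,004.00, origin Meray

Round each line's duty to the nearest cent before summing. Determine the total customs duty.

Line 1 (7614.61.81, Meray, 2,942 units, $222,474.04):
Base rate for 7614.61.81 is 32%.
Additional duty on 7614.61.81 from Meray: +48.1%. Applied ad valorem rate: 32% + 48.1% = 80.1%.
Duty = $222,474.04 × 80.1% = $178,201.71.
Line 2 (0828.71.68, Solay, 2,349 liters, $391,836.69):
Base rate for 0828.71.68 is 10.5%.
Origin Solay qualifies under the Junovia–Solay agreement and 0828.71.68 is covered: preferential rate 1.5% applies instead.
Duty = $391,836.69 × 1.5% = $5,877.55.
Line 3 (2580.56.97, Meray, 1,825 units, $113,004.00):
Base rate for 2580.56.97 is 30%.
Additional duty on 2580.56.97 from Meray: +42.4%. Applied ad valorem rate: 30% + 42.4% = 72.4%.
Duty = $113,004.00 × 72.4% = $81,814.90.
Total = $178,201.71 + $5,877.55 + $81,814.90 = $265,894.16.

$265,894.16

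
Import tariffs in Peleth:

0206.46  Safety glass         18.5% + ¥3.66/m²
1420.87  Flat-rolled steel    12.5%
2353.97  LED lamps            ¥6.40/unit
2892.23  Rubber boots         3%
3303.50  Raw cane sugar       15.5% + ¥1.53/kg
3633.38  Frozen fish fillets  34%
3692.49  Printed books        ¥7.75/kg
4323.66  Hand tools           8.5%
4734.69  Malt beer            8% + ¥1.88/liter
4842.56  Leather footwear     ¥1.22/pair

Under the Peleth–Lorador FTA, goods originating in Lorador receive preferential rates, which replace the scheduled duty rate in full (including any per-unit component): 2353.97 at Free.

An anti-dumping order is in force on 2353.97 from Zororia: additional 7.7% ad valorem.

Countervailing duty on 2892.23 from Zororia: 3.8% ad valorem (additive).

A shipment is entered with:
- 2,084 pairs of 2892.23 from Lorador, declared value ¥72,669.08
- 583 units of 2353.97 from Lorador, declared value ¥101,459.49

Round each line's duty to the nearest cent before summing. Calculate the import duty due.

Line 1 (2892.23, Lorador, 2,084 pairs, ¥72,669.08):
Base rate for 2892.23 is 3%.
Origin Lorador is the FTA partner but 2892.23 is not on the preference list; base rate stands.
The additional-duty order on 2892.23 targets Zororia, not Lorador; it does not apply.
Duty = ¥72,669.08 × 3% = ¥2,180.07.
Line 2 (2353.97, Lorador, 583 units, ¥101,459.49):
Base rate for 2353.97 is ¥6.40/unit.
Origin Lorador qualifies under the Peleth–Lorador agreement and 2353.97 is covered: preferential rate Free applies instead.
The additional-duty order on 2353.97 targets Zororia, not Lorador; it does not apply.
Duty = ¥101,459.49 × 0% = ¥0.00.
Total = ¥2,180.07 + ¥0.00 = ¥2,180.07.

¥2,180.07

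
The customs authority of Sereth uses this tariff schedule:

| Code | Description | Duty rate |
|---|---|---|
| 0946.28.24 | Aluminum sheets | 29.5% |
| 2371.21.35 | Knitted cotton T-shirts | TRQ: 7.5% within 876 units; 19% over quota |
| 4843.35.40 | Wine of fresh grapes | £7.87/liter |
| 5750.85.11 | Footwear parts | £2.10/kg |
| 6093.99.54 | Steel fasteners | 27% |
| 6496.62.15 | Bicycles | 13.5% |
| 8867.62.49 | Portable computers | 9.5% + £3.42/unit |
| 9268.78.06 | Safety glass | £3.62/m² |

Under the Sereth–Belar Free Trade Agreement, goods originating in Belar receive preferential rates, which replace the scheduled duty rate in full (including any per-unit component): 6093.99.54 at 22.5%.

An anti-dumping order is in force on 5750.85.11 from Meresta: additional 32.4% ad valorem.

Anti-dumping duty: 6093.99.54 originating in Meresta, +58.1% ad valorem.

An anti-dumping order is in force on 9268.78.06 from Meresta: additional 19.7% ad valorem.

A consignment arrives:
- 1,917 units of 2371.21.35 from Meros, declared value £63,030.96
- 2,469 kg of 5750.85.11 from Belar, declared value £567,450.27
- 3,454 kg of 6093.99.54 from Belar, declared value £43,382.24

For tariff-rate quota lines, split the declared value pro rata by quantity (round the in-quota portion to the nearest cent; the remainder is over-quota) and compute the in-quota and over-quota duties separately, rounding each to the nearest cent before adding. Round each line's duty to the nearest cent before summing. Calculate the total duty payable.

£23,609.46

Line 1 (2371.21.35, Meros, 1,917 units, £63,030.96):
Code 2371.21.35 is under a tariff-rate quota (threshold 876 units). In-quota: 876 units at 7.5%; over-quota: 1,041 units at 19%.
Pro-rata value split: in-quota = £63,030.96 × 876/1,917 = £28,802.88; over-quota = £63,030.96 − £28,802.88 = £34,228.08.
In-quota duty = £28,802.88 × 7.5% = £2,160.22. Over-quota duty = £34,228.08 × 19% = £6,503.34.
Line duty = £2,160.22 + £6,503.34 = £8,663.56.
Line 2 (5750.85.11, Belar, 2,469 kg, £567,450.27):
Base rate for 5750.85.11 is £2.10/kg.
Origin Belar is the FTA partner but 5750.85.11 is not on the preference list; base rate stands.
The additional-duty order on 5750.85.11 targets Meresta, not Belar; it does not apply.
Duty = 2,469 × £2.10 = £5,184.90.
Line 3 (6093.99.54, Belar, 3,454 kg, £43,382.24):
Base rate for 6093.99.54 is 27%.
Origin Belar qualifies under the Sereth–Belar agreement and 6093.99.54 is covered: preferential rate 22.5% applies instead.
The additional-duty order on 6093.99.54 targets Meresta, not Belar; it does not apply.
Duty = £43,382.24 × 22.5% = £9,761.00.
Total = £8,663.56 + £5,184.90 + £9,761.00 = £23,609.46.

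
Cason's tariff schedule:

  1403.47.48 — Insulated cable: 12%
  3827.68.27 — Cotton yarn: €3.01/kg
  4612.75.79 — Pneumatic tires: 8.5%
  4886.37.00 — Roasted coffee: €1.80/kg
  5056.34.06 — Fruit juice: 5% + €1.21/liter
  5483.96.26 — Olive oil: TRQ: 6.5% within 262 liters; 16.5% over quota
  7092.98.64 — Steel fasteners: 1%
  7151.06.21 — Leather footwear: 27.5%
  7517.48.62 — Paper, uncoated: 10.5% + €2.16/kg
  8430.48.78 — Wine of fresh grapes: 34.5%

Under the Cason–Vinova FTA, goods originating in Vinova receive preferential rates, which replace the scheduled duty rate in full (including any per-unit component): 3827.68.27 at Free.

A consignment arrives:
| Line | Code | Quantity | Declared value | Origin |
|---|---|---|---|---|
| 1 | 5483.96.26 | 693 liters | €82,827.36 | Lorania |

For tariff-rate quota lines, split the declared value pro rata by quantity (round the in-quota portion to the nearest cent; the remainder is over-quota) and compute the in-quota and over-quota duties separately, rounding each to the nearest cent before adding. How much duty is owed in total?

€10,535.09

Line 1 (5483.96.26, Lorania, 693 liters, €82,827.36):
Code 5483.96.26 is under a tariff-rate quota (threshold 262 liters). In-quota: 262 liters at 6.5%; over-quota: 431 liters at 16.5%.
Pro-rata value split: in-quota = €82,827.36 × 262/693 = €31,314.24; over-quota = €82,827.36 − €31,314.24 = €51,513.12.
In-quota duty = €31,314.24 × 6.5% = €2,035.43. Over-quota duty = €51,513.12 × 16.5% = €8,499.66.
Line duty = €2,035.43 + €8,499.66 = €10,535.09.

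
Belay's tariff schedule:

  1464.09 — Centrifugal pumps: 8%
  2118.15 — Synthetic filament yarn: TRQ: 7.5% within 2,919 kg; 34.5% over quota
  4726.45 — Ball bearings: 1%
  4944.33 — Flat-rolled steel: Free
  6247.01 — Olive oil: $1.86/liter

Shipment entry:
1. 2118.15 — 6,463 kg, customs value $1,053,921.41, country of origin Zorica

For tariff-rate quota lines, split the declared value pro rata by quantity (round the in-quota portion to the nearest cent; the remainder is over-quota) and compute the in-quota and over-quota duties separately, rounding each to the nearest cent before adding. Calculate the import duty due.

$235,082.53

Line 1 (2118.15, Zorica, 6,463 kg, $1,053,921.41):
Code 2118.15 is under a tariff-rate quota (threshold 2,919 kg). In-quota: 2,919 kg at 7.5%; over-quota: 3,544 kg at 34.5%.
Pro-rata value split: in-quota = $1,053,921.41 × 2,919/6,463 = $476,001.33; over-quota = $1,053,921.41 − $476,001.33 = $577,920.08.
In-quota duty = $476,001.33 × 7.5% = $35,700.10. Over-quota duty = $577,920.08 × 34.5% = $199,382.43.
Line duty = $35,700.10 + $199,382.43 = $235,082.53.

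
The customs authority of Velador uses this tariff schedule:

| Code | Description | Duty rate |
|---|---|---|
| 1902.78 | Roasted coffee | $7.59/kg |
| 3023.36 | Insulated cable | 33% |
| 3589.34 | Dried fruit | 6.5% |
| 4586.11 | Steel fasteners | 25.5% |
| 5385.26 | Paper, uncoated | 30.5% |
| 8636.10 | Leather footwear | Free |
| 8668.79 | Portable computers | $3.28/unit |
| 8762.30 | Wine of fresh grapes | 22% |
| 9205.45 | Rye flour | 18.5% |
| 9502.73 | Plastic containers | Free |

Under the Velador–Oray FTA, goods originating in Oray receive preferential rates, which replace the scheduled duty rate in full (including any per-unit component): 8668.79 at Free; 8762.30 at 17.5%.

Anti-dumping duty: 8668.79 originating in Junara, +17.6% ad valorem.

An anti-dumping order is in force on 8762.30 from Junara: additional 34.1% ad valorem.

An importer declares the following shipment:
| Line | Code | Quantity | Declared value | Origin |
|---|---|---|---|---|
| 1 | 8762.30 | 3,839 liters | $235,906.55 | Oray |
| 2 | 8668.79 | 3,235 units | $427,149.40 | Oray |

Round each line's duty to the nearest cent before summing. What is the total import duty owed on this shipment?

Line 1 (8762.30, Oray, 3,839 liters, $235,906.55):
Base rate for 8762.30 is 22%.
Origin Oray qualifies under the Velador–Oray agreement and 8762.30 is covered: preferential rate 17.5% applies instead.
The additional-duty order on 8762.30 targets Junara, not Oray; it does not apply.
Duty = $235,906.55 × 17.5% = $41,283.65.
Line 2 (8668.79, Oray, 3,235 units, $427,149.40):
Base rate for 8668.79 is $3.28/unit.
Origin Oray qualifies under the Velador–Oray agreement and 8668.79 is covered: preferential rate Free applies instead.
The additional-duty order on 8668.79 targets Junara, not Oray; it does not apply.
Duty = $427,149.40 × 0% = $0.00.
Total = $41,283.65 + $0.00 = $41,283.65.

$41,283.65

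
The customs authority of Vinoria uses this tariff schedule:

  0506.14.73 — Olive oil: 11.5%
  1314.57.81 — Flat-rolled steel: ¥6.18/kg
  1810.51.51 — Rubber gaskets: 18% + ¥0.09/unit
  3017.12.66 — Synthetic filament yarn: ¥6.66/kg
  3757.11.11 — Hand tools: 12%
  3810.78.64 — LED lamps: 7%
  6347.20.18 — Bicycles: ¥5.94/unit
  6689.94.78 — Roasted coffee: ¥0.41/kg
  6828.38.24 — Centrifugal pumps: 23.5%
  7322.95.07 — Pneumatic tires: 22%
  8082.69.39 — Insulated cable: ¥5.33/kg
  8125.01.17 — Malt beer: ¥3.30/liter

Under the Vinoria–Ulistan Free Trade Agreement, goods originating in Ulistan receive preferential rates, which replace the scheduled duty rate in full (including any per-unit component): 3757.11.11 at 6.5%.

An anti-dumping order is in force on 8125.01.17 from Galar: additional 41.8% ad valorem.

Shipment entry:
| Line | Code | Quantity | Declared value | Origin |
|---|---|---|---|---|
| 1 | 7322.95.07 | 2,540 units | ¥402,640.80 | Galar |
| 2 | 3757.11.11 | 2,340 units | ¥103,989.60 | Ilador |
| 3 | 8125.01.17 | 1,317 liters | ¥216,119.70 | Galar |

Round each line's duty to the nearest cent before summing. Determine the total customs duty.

Line 1 (7322.95.07, Galar, 2,540 units, ¥402,640.80):
Base rate for 7322.95.07 is 22%.
Duty = ¥402,640.80 × 22% = ¥88,580.98.
Line 2 (3757.11.11, Ilador, 2,340 units, ¥103,989.60):
Base rate for 3757.11.11 is 12%.
3757.11.11 has an FTA preferential rate, but origin Ilador is not Ulistan; base rate stands.
Duty = ¥103,989.60 × 12% = ¥12,478.75.
Line 3 (8125.01.17, Galar, 1,317 liters, ¥216,119.70):
Base rate for 8125.01.17 is ¥3.30/liter.
Additional duty on 8125.01.17 from Galar: +41.8% ad valorem. Applied ad valorem rate = 41.8%.
Duty = ¥216,119.70 × 41.8% + 1,317 × ¥3.30 = ¥94,684.13.
Total = ¥88,580.98 + ¥12,478.75 + ¥94,684.13 = ¥195,743.86.

¥195,743.86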